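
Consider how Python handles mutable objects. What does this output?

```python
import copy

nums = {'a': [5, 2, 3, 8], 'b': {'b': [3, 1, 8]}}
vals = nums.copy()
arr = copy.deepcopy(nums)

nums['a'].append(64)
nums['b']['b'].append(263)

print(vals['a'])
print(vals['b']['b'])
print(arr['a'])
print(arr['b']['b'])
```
[5, 2, 3, 8, 64]
[3, 1, 8, 263]
[5, 2, 3, 8]
[3, 1, 8]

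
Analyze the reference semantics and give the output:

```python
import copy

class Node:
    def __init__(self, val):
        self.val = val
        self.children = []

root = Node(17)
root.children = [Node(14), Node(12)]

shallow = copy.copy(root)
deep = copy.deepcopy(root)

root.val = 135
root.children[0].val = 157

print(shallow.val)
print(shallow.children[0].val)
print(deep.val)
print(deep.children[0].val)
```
17
157
17
14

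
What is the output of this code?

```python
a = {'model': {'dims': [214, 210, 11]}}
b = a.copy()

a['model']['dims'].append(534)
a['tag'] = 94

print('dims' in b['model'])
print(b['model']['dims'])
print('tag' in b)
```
True
[214, 210, 11, 534]
False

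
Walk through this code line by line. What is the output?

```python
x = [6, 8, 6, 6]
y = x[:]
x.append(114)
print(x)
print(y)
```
[6, 8, 6, 6, 114]
[6, 8, 6, 6]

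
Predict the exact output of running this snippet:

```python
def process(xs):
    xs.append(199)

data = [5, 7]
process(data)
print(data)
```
[5, 7, 199]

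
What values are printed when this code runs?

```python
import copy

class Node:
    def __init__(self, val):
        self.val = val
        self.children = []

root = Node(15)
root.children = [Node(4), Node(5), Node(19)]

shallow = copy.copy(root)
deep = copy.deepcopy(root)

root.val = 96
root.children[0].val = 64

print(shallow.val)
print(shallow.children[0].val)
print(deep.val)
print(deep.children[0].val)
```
15
64
15
4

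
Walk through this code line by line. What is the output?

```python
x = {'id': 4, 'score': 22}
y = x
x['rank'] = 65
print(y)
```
{'id': 4, 'score': 22, 'rank': 65}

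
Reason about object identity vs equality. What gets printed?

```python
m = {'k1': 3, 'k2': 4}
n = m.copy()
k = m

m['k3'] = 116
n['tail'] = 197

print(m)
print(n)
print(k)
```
{'k1': 3, 'k2': 4, 'k3': 116}
{'k1': 3, 'k2': 4, 'tail': 197}
{'k1': 3, 'k2': 4, 'k3': 116}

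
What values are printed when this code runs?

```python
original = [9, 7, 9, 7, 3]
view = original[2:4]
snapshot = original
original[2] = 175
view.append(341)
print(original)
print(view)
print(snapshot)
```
[9, 7, 175, 7, 3]
[9, 7, 341]
[9, 7, 175, 7, 3]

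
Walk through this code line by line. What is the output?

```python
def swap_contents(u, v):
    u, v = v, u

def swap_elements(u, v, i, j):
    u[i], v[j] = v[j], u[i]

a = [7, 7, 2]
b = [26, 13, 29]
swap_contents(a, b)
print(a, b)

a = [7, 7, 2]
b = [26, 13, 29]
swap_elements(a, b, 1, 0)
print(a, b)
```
[7, 7, 2] [26, 13, 29]
[7, 26, 2] [7, 13, 29]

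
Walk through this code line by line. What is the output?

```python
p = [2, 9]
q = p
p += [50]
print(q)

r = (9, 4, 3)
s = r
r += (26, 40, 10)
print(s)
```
[2, 9, 50]
(9, 4, 3)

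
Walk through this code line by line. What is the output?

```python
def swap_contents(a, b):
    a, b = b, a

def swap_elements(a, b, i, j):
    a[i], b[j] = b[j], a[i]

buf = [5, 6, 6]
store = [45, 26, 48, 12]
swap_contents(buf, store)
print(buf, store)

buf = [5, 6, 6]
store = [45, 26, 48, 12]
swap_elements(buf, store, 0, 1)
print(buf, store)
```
[5, 6, 6] [45, 26, 48, 12]
[26, 6, 6] [45, 5, 48, 12]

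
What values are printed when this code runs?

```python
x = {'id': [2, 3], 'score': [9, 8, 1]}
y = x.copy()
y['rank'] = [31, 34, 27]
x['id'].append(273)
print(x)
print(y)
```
{'id': [2, 3, 273], 'score': [9, 8, 1]}
{'id': [2, 3, 273], 'score': [9, 8, 1], 'rank': [31, 34, 27]}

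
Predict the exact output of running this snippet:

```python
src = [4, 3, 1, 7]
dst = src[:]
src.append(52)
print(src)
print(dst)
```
[4, 3, 1, 7, 52]
[4, 3, 1, 7]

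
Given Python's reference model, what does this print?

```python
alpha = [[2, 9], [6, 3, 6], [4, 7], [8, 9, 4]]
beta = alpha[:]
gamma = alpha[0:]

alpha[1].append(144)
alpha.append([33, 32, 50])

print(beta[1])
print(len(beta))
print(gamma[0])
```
[6, 3, 6, 144]
4
[2, 9]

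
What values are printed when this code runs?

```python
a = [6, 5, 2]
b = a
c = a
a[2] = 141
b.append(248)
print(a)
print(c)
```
[6, 5, 141, 248]
[6, 5, 141, 248]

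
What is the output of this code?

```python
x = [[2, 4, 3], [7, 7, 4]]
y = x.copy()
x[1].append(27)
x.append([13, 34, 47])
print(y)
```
[[2, 4, 3], [7, 7, 4, 27]]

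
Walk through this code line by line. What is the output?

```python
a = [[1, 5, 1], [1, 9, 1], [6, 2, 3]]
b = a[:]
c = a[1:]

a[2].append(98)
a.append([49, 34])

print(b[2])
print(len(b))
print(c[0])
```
[6, 2, 3, 98]
3
[1, 9, 1]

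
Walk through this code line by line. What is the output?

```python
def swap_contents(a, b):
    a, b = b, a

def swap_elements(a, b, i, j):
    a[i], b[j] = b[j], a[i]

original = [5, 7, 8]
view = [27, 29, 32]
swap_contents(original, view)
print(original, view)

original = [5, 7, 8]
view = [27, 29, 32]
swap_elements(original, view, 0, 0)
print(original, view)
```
[5, 7, 8] [27, 29, 32]
[27, 7, 8] [5, 29, 32]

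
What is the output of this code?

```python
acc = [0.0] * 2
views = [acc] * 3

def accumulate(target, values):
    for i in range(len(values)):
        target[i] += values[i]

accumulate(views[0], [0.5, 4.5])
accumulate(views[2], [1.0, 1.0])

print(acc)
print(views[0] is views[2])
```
[1.5, 5.5]
True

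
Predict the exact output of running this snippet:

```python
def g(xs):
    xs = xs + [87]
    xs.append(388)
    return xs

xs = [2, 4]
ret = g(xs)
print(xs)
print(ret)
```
[2, 4]
[2, 4, 87, 388]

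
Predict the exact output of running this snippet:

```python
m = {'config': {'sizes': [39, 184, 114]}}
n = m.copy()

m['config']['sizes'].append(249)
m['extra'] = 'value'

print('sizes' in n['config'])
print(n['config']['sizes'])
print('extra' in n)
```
True
[39, 184, 114, 249]
False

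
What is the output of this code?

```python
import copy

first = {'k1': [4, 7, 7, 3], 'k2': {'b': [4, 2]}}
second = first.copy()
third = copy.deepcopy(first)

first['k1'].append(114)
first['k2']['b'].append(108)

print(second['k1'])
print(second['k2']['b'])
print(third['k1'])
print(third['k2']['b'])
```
[4, 7, 7, 3, 114]
[4, 2, 108]
[4, 7, 7, 3]
[4, 2]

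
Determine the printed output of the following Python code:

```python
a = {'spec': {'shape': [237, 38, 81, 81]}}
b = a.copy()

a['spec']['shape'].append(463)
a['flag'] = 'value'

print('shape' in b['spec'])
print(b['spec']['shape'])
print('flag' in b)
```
True
[237, 38, 81, 81, 463]
False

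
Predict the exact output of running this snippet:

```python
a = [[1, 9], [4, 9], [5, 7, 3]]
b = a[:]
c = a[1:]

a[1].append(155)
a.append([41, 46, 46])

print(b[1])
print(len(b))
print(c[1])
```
[4, 9, 155]
3
[5, 7, 3]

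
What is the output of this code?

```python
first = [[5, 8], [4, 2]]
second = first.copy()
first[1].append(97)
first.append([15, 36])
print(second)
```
[[5, 8], [4, 2, 97]]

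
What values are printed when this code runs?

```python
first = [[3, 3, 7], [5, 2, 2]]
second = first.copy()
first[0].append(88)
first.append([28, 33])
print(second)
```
[[3, 3, 7, 88], [5, 2, 2]]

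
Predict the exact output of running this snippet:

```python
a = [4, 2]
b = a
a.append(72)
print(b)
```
[4, 2, 72]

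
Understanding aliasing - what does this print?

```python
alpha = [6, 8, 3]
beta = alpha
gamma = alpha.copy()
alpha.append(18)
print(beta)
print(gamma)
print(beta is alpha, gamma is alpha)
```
[6, 8, 3, 18]
[6, 8, 3]
True False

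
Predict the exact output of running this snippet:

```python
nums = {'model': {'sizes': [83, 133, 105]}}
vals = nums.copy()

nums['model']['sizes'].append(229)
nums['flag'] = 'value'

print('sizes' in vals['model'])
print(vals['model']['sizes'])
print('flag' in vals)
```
True
[83, 133, 105, 229]
False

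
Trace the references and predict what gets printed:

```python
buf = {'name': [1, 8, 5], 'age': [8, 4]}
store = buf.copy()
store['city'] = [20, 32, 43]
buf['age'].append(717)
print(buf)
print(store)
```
{'name': [1, 8, 5], 'age': [8, 4, 717]}
{'name': [1, 8, 5], 'age': [8, 4, 717], 'city': [20, 32, 43]}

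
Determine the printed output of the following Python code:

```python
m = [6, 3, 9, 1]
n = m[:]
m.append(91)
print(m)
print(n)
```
[6, 3, 9, 1, 91]
[6, 3, 9, 1]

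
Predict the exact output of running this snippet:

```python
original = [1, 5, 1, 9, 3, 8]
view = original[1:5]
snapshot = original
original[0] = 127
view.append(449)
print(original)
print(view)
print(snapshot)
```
[127, 5, 1, 9, 3, 8]
[5, 1, 9, 3, 449]
[127, 5, 1, 9, 3, 8]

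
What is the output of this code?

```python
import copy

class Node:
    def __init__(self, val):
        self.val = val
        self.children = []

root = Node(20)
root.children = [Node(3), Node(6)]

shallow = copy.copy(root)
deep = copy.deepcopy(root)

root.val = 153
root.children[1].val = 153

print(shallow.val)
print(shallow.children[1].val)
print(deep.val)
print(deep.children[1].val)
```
20
153
20
6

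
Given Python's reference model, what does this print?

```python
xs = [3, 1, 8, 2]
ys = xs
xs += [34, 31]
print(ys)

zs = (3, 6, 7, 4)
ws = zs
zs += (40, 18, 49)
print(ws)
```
[3, 1, 8, 2, 34, 31]
(3, 6, 7, 4)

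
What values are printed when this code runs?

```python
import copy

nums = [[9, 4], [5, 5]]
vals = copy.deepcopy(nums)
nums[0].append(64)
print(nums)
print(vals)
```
[[9, 4, 64], [5, 5]]
[[9, 4], [5, 5]]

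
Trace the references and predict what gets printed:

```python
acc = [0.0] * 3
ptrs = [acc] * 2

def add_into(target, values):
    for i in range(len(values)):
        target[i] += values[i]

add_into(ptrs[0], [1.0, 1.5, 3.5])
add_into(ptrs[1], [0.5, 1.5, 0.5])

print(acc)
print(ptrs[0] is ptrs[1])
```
[1.5, 3.0, 4.0]
True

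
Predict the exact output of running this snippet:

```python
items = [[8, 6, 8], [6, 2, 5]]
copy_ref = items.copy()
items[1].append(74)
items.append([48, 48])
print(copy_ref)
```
[[8, 6, 8], [6, 2, 5, 74]]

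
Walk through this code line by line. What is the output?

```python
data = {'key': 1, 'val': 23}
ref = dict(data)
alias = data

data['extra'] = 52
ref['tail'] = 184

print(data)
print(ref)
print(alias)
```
{'key': 1, 'val': 23, 'extra': 52}
{'key': 1, 'val': 23, 'tail': 184}
{'key': 1, 'val': 23, 'extra': 52}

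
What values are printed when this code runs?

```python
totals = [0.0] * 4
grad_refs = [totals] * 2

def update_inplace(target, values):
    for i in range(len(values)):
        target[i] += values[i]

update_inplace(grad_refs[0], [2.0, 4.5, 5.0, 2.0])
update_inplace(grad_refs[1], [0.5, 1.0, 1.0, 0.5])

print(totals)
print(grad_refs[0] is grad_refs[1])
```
[2.5, 5.5, 6.0, 2.5]
True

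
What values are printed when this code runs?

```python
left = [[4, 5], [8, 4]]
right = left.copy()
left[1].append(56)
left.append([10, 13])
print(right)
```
[[4, 5], [8, 4, 56]]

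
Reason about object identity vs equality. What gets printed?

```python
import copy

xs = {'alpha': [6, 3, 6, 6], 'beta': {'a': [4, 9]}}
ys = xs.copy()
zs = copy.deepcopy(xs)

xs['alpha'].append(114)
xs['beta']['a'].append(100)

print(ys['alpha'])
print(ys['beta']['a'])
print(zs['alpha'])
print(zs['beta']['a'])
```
[6, 3, 6, 6, 114]
[4, 9, 100]
[6, 3, 6, 6]
[4, 9]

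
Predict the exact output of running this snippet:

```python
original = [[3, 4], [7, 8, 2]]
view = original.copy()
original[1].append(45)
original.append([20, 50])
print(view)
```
[[3, 4], [7, 8, 2, 45]]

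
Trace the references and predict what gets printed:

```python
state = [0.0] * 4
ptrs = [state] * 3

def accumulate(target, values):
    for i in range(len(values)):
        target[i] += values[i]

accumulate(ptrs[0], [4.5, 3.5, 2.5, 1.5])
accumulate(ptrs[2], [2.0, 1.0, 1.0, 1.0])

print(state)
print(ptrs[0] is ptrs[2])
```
[6.5, 4.5, 3.5, 2.5]
True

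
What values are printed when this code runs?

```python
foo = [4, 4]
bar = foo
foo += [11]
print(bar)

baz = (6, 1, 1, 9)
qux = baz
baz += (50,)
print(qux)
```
[4, 4, 11]
(6, 1, 1, 9)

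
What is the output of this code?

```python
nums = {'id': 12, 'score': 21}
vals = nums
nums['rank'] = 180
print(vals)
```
{'id': 12, 'score': 21, 'rank': 180}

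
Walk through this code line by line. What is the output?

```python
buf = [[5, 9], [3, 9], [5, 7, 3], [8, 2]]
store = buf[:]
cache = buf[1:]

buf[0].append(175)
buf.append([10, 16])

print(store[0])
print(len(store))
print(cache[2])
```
[5, 9, 175]
4
[8, 2]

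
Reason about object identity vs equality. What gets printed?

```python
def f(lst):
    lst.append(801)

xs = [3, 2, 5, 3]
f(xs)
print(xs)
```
[3, 2, 5, 3, 801]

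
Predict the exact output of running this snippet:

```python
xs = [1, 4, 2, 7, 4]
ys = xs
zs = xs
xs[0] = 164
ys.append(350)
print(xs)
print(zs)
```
[164, 4, 2, 7, 4, 350]
[164, 4, 2, 7, 4, 350]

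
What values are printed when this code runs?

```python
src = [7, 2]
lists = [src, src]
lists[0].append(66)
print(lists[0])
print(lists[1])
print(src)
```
[7, 2, 66]
[7, 2, 66]
[7, 2, 66]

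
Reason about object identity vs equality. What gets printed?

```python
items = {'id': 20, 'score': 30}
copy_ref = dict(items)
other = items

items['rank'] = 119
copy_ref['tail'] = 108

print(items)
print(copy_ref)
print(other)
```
{'id': 20, 'score': 30, 'rank': 119}
{'id': 20, 'score': 30, 'tail': 108}
{'id': 20, 'score': 30, 'rank': 119}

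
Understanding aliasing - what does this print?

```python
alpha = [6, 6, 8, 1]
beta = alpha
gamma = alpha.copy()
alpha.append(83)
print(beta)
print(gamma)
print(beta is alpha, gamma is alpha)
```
[6, 6, 8, 1, 83]
[6, 6, 8, 1]
True False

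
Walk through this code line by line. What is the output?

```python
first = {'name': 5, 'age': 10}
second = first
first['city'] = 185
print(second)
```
{'name': 5, 'age': 10, 'city': 185}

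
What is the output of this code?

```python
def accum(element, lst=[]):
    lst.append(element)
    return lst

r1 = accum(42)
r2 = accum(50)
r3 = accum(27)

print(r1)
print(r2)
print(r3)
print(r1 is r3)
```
[42, 50, 27]
[42, 50, 27]
[42, 50, 27]
True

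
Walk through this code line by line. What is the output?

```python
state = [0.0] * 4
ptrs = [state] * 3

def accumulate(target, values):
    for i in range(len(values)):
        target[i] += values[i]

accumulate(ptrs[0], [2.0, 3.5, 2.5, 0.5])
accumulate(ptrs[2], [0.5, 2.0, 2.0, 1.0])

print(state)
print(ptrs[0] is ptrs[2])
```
[2.5, 5.5, 4.5, 1.5]
True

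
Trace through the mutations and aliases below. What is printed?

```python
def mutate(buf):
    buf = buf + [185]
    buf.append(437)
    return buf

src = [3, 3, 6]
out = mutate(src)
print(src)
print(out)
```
[3, 3, 6]
[3, 3, 6, 185, 437]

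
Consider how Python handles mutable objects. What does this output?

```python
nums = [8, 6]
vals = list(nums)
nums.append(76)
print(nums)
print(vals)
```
[8, 6, 76]
[8, 6]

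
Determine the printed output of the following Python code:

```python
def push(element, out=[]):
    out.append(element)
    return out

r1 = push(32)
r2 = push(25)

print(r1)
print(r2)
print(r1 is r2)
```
[32, 25]
[32, 25]
True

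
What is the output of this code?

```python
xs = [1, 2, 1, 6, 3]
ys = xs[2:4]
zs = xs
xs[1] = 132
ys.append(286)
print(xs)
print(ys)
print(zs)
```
[1, 132, 1, 6, 3]
[1, 6, 286]
[1, 132, 1, 6, 3]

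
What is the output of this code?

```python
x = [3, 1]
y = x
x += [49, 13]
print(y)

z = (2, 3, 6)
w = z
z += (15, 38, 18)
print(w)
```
[3, 1, 49, 13]
(2, 3, 6)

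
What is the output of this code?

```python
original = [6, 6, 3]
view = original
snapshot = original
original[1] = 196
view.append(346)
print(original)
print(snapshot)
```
[6, 196, 3, 346]
[6, 196, 3, 346]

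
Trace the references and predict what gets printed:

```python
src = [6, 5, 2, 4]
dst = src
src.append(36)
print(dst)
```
[6, 5, 2, 4, 36]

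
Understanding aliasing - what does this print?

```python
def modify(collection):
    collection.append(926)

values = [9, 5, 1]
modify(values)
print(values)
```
[9, 5, 1, 926]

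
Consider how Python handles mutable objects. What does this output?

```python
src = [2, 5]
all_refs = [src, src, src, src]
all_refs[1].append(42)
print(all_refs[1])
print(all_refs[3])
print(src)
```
[2, 5, 42]
[2, 5, 42]
[2, 5, 42]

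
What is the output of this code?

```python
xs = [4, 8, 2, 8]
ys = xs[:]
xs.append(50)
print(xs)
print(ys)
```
[4, 8, 2, 8, 50]
[4, 8, 2, 8]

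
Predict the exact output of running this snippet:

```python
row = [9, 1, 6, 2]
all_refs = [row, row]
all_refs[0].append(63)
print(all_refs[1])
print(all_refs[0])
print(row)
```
[9, 1, 6, 2, 63]
[9, 1, 6, 2, 63]
[9, 1, 6, 2, 63]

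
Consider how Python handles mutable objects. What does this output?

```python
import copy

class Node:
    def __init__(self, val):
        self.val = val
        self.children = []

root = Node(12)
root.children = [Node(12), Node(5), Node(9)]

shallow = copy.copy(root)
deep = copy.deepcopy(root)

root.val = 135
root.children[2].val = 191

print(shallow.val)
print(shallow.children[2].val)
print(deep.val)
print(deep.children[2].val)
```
12
191
12
9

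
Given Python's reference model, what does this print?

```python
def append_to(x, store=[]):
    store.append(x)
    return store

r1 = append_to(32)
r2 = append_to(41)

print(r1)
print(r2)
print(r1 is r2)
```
[32, 41]
[32, 41]
True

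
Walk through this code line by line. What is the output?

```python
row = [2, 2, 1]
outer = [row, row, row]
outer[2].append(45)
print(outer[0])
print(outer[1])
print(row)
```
[2, 2, 1, 45]
[2, 2, 1, 45]
[2, 2, 1, 45]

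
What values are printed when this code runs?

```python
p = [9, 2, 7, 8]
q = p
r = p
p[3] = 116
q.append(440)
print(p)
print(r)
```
[9, 2, 7, 116, 440]
[9, 2, 7, 116, 440]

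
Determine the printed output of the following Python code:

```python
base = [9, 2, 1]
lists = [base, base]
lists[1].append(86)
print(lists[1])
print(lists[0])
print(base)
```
[9, 2, 1, 86]
[9, 2, 1, 86]
[9, 2, 1, 86]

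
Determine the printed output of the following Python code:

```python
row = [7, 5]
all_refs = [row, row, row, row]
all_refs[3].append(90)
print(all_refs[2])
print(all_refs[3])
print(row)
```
[7, 5, 90]
[7, 5, 90]
[7, 5, 90]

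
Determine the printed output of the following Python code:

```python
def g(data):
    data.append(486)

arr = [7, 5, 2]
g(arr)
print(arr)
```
[7, 5, 2, 486]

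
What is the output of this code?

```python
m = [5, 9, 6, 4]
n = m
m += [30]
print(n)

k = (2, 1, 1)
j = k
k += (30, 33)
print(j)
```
[5, 9, 6, 4, 30]
(2, 1, 1)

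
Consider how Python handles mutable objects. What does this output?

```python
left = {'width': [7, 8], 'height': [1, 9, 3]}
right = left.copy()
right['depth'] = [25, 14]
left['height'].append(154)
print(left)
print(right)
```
{'width': [7, 8], 'height': [1, 9, 3, 154]}
{'width': [7, 8], 'height': [1, 9, 3, 154], 'depth': [25, 14]}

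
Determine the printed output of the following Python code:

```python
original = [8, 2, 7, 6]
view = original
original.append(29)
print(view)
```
[8, 2, 7, 6, 29]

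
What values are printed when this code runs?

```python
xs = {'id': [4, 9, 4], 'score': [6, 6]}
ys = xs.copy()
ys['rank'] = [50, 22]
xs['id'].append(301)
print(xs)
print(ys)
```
{'id': [4, 9, 4, 301], 'score': [6, 6]}
{'id': [4, 9, 4, 301], 'score': [6, 6], 'rank': [50, 22]}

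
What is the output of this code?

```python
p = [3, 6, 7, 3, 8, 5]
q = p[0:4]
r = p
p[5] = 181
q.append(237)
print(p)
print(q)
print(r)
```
[3, 6, 7, 3, 8, 181]
[3, 6, 7, 3, 237]
[3, 6, 7, 3, 8, 181]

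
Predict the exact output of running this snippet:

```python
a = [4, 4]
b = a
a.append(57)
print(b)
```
[4, 4, 57]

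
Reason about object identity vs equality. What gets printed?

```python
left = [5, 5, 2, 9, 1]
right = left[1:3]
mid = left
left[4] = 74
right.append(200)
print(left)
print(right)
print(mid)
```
[5, 5, 2, 9, 74]
[5, 2, 200]
[5, 5, 2, 9, 74]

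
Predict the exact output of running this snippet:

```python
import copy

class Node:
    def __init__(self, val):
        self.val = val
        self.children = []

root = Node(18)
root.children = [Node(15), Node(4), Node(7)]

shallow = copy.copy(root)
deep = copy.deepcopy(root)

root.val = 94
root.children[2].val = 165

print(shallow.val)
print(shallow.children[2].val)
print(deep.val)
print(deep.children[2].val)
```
18
165
18
7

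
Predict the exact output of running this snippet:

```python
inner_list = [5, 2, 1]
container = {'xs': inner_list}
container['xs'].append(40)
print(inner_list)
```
[5, 2, 1, 40]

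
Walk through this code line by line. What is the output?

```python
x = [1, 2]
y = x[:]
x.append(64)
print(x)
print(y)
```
[1, 2, 64]
[1, 2]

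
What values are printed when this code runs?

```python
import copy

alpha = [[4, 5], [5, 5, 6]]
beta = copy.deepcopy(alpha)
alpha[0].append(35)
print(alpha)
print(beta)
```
[[4, 5, 35], [5, 5, 6]]
[[4, 5], [5, 5, 6]]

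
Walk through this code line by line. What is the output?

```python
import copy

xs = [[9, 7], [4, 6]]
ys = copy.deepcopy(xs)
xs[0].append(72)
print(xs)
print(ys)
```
[[9, 7, 72], [4, 6]]
[[9, 7], [4, 6]]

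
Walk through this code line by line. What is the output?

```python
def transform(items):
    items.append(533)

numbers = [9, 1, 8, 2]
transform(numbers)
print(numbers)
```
[9, 1, 8, 2, 533]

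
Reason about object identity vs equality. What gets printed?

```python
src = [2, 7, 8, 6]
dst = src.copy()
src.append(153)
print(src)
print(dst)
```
[2, 7, 8, 6, 153]
[2, 7, 8, 6]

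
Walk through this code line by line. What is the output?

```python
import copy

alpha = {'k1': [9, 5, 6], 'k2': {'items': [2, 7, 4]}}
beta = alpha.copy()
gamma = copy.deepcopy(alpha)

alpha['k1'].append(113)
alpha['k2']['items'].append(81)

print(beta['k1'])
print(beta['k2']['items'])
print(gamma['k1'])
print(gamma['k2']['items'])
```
[9, 5, 6, 113]
[2, 7, 4, 81]
[9, 5, 6]
[2, 7, 4]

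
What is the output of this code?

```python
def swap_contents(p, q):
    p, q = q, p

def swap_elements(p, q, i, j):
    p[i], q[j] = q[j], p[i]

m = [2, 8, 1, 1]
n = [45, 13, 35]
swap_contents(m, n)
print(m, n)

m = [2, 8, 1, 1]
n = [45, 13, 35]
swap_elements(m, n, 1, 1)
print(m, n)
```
[2, 8, 1, 1] [45, 13, 35]
[2, 13, 1, 1] [45, 8, 35]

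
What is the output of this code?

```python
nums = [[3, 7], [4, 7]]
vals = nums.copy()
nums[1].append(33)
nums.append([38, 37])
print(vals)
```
[[3, 7], [4, 7, 33]]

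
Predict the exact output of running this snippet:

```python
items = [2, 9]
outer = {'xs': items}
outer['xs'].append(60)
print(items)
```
[2, 9, 60]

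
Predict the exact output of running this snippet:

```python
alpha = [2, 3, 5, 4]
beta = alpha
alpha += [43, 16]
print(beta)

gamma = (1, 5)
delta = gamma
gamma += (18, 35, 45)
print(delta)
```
[2, 3, 5, 4, 43, 16]
(1, 5)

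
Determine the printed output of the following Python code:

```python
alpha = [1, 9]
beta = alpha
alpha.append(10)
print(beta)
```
[1, 9, 10]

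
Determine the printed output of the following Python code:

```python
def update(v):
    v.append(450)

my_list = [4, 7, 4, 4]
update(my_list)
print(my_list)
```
[4, 7, 4, 4, 450]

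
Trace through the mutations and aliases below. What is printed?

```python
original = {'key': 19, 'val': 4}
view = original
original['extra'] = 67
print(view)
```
{'key': 19, 'val': 4, 'extra': 67}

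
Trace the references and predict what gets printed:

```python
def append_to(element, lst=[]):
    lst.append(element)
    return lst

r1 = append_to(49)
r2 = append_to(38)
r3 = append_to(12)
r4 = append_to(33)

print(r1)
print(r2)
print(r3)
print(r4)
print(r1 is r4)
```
[49, 38, 12, 33]
[49, 38, 12, 33]
[49, 38, 12, 33]
[49, 38, 12, 33]
True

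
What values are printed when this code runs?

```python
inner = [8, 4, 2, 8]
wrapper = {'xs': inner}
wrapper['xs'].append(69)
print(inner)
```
[8, 4, 2, 8, 69]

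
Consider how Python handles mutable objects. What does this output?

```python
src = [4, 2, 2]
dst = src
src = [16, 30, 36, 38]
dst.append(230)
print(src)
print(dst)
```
[16, 30, 36, 38]
[4, 2, 2, 230]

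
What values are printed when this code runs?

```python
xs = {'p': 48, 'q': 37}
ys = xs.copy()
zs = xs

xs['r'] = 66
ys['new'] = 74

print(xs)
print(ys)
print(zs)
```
{'p': 48, 'q': 37, 'r': 66}
{'p': 48, 'q': 37, 'new': 74}
{'p': 48, 'q': 37, 'r': 66}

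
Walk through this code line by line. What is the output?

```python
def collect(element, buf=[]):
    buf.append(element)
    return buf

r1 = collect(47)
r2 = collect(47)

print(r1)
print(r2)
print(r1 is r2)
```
[47, 47]
[47, 47]
True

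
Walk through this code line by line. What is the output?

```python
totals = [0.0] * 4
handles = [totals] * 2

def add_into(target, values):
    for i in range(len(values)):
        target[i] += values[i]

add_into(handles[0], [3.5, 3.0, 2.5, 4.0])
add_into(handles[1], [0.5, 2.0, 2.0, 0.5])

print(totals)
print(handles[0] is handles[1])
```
[4.0, 5.0, 4.5, 4.5]
True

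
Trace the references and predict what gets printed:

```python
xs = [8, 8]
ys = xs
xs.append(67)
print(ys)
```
[8, 8, 67]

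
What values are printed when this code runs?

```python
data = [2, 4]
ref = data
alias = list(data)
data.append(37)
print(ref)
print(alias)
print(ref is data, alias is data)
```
[2, 4, 37]
[2, 4]
True False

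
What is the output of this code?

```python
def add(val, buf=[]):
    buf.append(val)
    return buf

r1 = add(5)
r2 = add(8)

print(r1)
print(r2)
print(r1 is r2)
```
[5, 8]
[5, 8]
True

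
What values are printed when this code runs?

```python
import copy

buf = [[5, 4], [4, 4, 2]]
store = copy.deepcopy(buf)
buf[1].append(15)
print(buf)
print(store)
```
[[5, 4], [4, 4, 2, 15]]
[[5, 4], [4, 4, 2]]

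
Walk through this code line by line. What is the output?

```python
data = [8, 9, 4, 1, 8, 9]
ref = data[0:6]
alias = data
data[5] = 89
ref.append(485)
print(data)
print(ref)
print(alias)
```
[8, 9, 4, 1, 8, 89]
[8, 9, 4, 1, 8, 9, 485]
[8, 9, 4, 1, 8, 89]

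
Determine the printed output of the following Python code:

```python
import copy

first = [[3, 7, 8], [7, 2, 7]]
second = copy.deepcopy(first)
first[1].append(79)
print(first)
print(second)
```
[[3, 7, 8], [7, 2, 7, 79]]
[[3, 7, 8], [7, 2, 7]]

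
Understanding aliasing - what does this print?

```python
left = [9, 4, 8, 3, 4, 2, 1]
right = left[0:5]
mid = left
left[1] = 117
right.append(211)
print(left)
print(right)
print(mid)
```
[9, 117, 8, 3, 4, 2, 1]
[9, 4, 8, 3, 4, 211]
[9, 117, 8, 3, 4, 2, 1]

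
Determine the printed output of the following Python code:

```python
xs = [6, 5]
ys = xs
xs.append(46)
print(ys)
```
[6, 5, 46]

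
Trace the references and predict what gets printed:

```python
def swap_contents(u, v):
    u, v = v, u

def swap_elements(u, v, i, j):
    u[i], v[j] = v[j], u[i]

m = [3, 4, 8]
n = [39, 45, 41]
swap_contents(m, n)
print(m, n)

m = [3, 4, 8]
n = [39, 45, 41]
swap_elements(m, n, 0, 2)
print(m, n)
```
[3, 4, 8] [39, 45, 41]
[41, 4, 8] [39, 45, 3]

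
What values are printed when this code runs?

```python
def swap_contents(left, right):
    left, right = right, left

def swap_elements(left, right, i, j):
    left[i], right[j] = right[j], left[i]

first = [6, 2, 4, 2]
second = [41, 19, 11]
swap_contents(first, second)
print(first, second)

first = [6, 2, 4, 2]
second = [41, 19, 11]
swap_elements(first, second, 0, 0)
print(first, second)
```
[6, 2, 4, 2] [41, 19, 11]
[41, 2, 4, 2] [6, 19, 11]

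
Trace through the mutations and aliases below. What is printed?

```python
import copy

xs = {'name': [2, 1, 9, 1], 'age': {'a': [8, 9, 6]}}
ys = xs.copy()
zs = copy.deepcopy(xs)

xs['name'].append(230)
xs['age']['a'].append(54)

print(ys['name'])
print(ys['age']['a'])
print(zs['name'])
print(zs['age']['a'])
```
[2, 1, 9, 1, 230]
[8, 9, 6, 54]
[2, 1, 9, 1]
[8, 9, 6]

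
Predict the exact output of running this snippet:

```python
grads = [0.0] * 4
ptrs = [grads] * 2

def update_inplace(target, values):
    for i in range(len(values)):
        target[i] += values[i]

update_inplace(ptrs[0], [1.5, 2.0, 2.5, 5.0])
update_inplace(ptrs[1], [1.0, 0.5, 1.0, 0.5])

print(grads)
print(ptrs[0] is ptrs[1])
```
[2.5, 2.5, 3.5, 5.5]
True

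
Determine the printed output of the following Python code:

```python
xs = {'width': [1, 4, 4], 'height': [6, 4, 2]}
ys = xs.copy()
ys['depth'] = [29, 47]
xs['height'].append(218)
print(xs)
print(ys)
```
{'width': [1, 4, 4], 'height': [6, 4, 2, 218]}
{'width': [1, 4, 4], 'height': [6, 4, 2, 218], 'depth': [29, 47]}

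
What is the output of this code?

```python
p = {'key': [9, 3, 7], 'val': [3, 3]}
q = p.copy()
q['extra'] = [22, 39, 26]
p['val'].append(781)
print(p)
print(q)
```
{'key': [9, 3, 7], 'val': [3, 3, 781]}
{'key': [9, 3, 7], 'val': [3, 3, 781], 'extra': [22, 39, 26]}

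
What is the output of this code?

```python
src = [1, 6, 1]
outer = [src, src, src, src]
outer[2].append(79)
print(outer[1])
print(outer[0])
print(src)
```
[1, 6, 1, 79]
[1, 6, 1, 79]
[1, 6, 1, 79]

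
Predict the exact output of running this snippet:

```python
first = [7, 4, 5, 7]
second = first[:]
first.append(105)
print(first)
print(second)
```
[7, 4, 5, 7, 105]
[7, 4, 5, 7]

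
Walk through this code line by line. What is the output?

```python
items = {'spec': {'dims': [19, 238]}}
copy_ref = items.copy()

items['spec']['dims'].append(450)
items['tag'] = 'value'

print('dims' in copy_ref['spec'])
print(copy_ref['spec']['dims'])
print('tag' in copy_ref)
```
True
[19, 238, 450]
False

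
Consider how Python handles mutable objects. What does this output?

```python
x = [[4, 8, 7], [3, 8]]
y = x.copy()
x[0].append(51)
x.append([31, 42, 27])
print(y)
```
[[4, 8, 7, 51], [3, 8]]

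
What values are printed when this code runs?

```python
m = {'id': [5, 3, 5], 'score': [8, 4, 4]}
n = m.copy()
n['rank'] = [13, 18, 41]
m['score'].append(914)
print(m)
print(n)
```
{'id': [5, 3, 5], 'score': [8, 4, 4, 914]}
{'id': [5, 3, 5], 'score': [8, 4, 4, 914], 'rank': [13, 18, 41]}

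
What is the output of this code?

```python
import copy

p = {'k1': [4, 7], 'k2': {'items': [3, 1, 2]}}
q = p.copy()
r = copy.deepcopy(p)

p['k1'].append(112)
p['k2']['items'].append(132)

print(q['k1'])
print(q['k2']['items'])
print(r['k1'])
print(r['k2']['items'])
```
[4, 7, 112]
[3, 1, 2, 132]
[4, 7]
[3, 1, 2]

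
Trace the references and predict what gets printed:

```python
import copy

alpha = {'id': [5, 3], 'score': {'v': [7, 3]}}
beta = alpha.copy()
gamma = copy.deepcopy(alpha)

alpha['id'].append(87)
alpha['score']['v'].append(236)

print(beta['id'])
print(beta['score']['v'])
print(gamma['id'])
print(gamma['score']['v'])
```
[5, 3, 87]
[7, 3, 236]
[5, 3]
[7, 3]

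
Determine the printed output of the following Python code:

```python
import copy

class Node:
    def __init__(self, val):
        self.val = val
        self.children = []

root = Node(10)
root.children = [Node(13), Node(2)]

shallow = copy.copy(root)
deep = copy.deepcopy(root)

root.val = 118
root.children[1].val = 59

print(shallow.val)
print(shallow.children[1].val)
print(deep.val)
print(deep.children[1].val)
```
10
59
10
2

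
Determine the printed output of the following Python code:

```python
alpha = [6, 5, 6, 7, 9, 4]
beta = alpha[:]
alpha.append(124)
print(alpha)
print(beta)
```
[6, 5, 6, 7, 9, 4, 124]
[6, 5, 6, 7, 9, 4]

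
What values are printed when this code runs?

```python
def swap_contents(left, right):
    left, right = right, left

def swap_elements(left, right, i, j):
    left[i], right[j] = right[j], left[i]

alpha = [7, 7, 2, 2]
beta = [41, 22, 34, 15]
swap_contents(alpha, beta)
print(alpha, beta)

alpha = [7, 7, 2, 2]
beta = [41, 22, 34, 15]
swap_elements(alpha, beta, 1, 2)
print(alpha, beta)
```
[7, 7, 2, 2] [41, 22, 34, 15]
[7, 34, 2, 2] [41, 22, 7, 15]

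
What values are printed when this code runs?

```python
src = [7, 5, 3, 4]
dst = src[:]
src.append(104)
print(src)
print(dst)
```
[7, 5, 3, 4, 104]
[7, 5, 3, 4]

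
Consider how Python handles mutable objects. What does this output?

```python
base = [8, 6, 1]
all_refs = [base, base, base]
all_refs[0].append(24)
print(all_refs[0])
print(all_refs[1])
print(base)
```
[8, 6, 1, 24]
[8, 6, 1, 24]
[8, 6, 1, 24]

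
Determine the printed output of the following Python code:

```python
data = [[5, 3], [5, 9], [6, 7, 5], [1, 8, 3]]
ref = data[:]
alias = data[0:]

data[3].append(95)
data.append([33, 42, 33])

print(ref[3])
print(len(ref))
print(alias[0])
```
[1, 8, 3, 95]
4
[5, 3]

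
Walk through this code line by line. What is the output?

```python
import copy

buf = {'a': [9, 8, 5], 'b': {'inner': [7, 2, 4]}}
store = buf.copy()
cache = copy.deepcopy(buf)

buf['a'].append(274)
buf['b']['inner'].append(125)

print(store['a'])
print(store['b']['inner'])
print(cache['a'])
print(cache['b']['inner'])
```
[9, 8, 5, 274]
[7, 2, 4, 125]
[9, 8, 5]
[7, 2, 4]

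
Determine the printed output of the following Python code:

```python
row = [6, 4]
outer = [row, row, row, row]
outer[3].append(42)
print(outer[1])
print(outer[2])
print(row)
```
[6, 4, 42]
[6, 4, 42]
[6, 4, 42]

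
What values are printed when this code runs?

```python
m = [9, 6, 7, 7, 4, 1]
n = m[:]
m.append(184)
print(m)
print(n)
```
[9, 6, 7, 7, 4, 1, 184]
[9, 6, 7, 7, 4, 1]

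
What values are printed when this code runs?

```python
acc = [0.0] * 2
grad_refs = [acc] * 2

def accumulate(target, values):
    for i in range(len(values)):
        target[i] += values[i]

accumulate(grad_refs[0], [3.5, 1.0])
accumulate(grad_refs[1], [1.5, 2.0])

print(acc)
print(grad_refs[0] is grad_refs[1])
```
[5.0, 3.0]
True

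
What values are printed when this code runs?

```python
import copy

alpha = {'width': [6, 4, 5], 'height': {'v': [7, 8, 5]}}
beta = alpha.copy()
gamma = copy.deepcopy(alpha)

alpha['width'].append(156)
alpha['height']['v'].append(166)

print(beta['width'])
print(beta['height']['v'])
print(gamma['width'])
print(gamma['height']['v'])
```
[6, 4, 5, 156]
[7, 8, 5, 166]
[6, 4, 5]
[7, 8, 5]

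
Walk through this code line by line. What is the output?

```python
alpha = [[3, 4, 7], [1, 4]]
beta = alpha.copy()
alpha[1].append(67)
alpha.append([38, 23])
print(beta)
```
[[3, 4, 7], [1, 4, 67]]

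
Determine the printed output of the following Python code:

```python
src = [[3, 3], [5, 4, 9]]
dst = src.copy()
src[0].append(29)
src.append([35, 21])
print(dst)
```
[[3, 3, 29], [5, 4, 9]]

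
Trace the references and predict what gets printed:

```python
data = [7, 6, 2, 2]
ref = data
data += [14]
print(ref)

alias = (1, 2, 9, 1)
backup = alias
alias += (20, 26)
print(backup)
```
[7, 6, 2, 2, 14]
(1, 2, 9, 1)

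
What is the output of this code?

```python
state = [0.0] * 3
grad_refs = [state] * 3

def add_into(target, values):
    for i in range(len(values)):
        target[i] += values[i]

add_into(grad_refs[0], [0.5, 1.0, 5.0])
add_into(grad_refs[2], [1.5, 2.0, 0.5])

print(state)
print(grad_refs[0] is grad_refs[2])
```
[2.0, 3.0, 5.5]
True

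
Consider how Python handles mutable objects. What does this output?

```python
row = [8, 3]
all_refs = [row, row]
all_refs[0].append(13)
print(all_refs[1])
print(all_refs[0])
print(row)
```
[8, 3, 13]
[8, 3, 13]
[8, 3, 13]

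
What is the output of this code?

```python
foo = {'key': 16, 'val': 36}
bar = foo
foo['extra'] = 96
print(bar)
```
{'key': 16, 'val': 36, 'extra': 96}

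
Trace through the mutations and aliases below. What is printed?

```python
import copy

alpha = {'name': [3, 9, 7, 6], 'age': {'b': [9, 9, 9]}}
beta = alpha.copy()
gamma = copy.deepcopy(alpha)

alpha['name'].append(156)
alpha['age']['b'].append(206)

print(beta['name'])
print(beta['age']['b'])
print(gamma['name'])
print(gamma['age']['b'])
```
[3, 9, 7, 6, 156]
[9, 9, 9, 206]
[3, 9, 7, 6]
[9, 9, 9]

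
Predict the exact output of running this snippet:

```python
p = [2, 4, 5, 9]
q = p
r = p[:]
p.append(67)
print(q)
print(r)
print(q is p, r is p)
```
[2, 4, 5, 9, 67]
[2, 4, 5, 9]
True False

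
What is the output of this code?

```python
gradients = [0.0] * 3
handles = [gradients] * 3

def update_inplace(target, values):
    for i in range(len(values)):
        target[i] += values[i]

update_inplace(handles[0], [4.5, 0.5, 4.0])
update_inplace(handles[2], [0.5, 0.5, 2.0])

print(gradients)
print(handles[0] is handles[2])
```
[5.0, 1.0, 6.0]
True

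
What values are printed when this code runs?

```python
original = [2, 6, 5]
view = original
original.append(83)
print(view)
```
[2, 6, 5, 83]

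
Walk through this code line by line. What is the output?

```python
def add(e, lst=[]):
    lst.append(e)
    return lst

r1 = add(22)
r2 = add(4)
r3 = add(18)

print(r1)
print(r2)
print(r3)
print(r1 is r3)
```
[22, 4, 18]
[22, 4, 18]
[22, 4, 18]
True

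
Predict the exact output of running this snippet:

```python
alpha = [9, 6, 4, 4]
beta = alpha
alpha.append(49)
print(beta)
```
[9, 6, 4, 4, 49]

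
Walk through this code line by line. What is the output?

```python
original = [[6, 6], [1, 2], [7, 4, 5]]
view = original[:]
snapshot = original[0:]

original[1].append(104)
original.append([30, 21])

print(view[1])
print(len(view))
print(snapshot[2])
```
[1, 2, 104]
3
[7, 4, 5]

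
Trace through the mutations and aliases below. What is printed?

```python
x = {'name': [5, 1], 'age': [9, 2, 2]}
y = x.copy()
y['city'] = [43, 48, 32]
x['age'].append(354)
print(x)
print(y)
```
{'name': [5, 1], 'age': [9, 2, 2, 354]}
{'name': [5, 1], 'age': [9, 2, 2, 354], 'city': [43, 48, 32]}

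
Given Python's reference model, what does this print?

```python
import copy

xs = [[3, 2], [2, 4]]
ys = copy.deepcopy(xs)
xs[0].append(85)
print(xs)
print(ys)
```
[[3, 2, 85], [2, 4]]
[[3, 2], [2, 4]]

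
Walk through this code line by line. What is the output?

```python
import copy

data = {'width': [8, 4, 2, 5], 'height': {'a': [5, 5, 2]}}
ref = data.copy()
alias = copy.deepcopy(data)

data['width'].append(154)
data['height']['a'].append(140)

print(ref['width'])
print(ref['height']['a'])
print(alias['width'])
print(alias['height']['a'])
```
[8, 4, 2, 5, 154]
[5, 5, 2, 140]
[8, 4, 2, 5]
[5, 5, 2]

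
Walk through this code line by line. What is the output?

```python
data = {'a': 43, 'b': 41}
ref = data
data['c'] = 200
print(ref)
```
{'a': 43, 'b': 41, 'c': 200}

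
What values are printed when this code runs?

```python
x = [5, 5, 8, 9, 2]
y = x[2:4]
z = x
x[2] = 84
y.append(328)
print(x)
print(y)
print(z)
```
[5, 5, 84, 9, 2]
[8, 9, 328]
[5, 5, 84, 9, 2]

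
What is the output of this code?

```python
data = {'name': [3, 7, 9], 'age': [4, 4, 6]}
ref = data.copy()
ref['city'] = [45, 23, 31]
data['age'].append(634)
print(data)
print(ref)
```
{'name': [3, 7, 9], 'age': [4, 4, 6, 634]}
{'name': [3, 7, 9], 'age': [4, 4, 6, 634], 'city': [45, 23, 31]}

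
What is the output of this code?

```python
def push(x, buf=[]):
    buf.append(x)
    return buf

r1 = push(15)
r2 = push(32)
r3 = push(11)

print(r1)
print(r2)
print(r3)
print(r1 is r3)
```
[15, 32, 11]
[15, 32, 11]
[15, 32, 11]
True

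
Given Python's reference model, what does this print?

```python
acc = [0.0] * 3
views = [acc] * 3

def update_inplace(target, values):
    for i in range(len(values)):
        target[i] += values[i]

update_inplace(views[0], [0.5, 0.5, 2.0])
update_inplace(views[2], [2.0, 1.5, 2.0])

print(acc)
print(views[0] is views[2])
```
[2.5, 2.0, 4.0]
True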